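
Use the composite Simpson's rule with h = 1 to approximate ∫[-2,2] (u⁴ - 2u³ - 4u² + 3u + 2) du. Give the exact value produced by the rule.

h = (2 − (-2))/4 = 1.
Nodes u₀,…,u₄ = -2, -1, 0, 1, 2.
f(u) = u⁴ - 2u³ - 4u² + 3u + 2: f₀=12, f₁=-2, f₂=2, f₃=0, f₄=-8.
(h/3)·[f₀ + 4f₁ + 2f₂ + 4f₃ + f₄] = 0.333333·(0) = 0.

0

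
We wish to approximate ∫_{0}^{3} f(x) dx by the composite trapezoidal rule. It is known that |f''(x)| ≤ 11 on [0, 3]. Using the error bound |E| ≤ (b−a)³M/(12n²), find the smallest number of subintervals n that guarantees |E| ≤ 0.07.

19

Need 297/(12n²) ≤ 0.07.
n² ≥ 297/(12·0.07) = 353.571 ⇒ n ≥ 18.8035, so the smallest n is 19.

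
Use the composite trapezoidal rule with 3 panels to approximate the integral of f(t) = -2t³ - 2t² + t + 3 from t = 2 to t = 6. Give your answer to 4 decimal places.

h = (6 − 2)/3 = 1.333333.
Nodes t₀,…,t₃ = 2, 3.333333, 4.666667, 6.
f(t) = -2t³ - 2t² + t + 3: f₀=-19, f₁=-89.962963, f₂=-239.148148, f₃=-495.
(h/2)·[f₀ + 2f₁ + 2f₂ + f₃] = 0.666667·(-1172.222222) = -781.4815.

-781.4815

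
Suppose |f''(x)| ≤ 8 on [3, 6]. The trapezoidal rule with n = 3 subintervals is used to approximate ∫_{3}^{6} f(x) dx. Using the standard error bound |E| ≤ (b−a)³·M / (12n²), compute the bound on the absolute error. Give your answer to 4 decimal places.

2.0000

|E| ≤ (3)³·8 / (12·3²) = 216/108 = 2.0000.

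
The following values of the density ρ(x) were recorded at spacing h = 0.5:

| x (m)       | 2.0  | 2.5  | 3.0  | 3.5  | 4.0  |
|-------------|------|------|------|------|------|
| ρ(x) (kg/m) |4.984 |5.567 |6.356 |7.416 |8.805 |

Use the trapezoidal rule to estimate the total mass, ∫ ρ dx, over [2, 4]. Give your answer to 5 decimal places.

13.11675

h = 0.5, n = 4.
(h/2)·[y₀ + 2y₁ + 2y₂ + 2y₃ + y₄] = 0.25·(52.467) = 13.11675.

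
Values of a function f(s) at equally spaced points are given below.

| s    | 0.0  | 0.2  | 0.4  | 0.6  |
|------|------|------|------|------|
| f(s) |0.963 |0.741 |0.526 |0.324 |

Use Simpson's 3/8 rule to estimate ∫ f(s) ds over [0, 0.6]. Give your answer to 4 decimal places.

0.3816

h = 0.2, n = 3.
(3h/8)·[y₀ + 3y₁ + 3y₂ + y₃] = 0.075·(5.088) = 0.3816.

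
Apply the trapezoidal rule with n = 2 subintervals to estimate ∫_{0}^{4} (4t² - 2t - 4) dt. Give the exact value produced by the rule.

h = (4 − 0)/2 = 2.
Nodes t₀,…,t₂ = 0, 2, 4.
f(t) = 4t² - 2t - 4: f₀=-4, f₁=8, f₂=52.
(h/2)·[f₀ + 2f₁ + f₂] = 1·(64) = 64.

64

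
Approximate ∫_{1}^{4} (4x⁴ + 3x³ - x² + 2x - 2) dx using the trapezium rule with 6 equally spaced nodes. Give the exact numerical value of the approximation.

1031.70816

h = (4 − 1)/5 = 0.6.
Nodes x₀,…,x₅ = 1, 1.6, 2.2, 2.8, 3.4, 4.
f(x) = 4x⁴ + 3x³ - x² + 2x - 2: f₀=6, f₁=37.1424, f₂=123.2064, f₃=307.4784, f₄=645.6864, f₅=1206.
(h/2)·[f₀ + 2f₁ + 2f₂ + 2f₃ + 2f₄ + f₅] = 0.3·(3439.0272) = 1031.70816.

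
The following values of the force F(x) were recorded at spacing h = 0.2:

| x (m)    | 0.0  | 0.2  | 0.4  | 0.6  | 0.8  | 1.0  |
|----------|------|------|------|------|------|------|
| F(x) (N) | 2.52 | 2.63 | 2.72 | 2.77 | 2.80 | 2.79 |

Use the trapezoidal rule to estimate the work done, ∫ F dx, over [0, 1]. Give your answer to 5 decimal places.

h = 0.2, n = 5.
(h/2)·[y₀ + 2y₁ + 2y₂ + 2y₃ + 2y₄ + y₅] = 0.1·(27.15) = 2.71500.

2.71500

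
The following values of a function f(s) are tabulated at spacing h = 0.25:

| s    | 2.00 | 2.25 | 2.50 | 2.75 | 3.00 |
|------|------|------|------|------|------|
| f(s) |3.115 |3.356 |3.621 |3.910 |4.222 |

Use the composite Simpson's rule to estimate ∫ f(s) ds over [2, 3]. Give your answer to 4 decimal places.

3.6369

h = 0.25, n = 4.
(h/3)·[y₀ + 4y₁ + 2y₂ + 4y₃ + y₄] = 0.083333·(43.643) = 3.6369.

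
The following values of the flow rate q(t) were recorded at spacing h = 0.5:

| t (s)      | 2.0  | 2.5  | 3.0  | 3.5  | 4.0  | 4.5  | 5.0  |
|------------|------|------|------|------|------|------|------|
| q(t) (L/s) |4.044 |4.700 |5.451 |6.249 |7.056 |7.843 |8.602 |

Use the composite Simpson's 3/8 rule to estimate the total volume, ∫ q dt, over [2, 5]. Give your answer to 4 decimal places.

18.8051

h = 0.5, n = 6.
(3h/8)·[y₀ + 3y₁ + 3y₂ + 2y₃ + 3y₄ + 3y₅ + y₆] = 0.1875·(100.294) = 18.8051.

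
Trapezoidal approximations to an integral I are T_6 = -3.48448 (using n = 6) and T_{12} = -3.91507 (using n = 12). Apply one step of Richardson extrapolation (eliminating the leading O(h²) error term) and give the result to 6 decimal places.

-4.058600

R = (4·T_{12} − T_6) / 3 = (4·(-3.91507) − (-3.48448))/3 = (-12.17580)/3 = -4.058600.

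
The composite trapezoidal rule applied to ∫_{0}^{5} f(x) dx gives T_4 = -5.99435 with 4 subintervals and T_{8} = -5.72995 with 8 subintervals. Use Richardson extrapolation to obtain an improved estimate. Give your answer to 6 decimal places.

R = (4·T_{8} − T_4) / 3 = (4·(-5.72995) − (-5.99435))/3 = (-16.92545)/3 = -5.641817.

-5.641817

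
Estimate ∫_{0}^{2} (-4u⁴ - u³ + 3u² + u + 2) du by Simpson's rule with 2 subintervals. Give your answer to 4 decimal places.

h = (2 − 0)/2 = 1.
Nodes u₀,…,u₂ = 0, 1, 2.
f(u) = -4u⁴ - u³ + 3u² + u + 2: f₀=2, f₁=1, f₂=-56.
(h/3)·[f₀ + 4f₁ + f₂] = 0.333333·(-50) = -16.6667.

-16.6667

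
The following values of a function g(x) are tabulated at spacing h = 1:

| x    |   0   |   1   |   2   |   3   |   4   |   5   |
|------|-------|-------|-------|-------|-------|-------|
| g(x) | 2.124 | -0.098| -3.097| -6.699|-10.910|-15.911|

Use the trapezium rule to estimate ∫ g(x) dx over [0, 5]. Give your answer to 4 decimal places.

h = 1, n = 5.
(h/2)·[y₀ + 2y₁ + 2y₂ + 2y₃ + 2y₄ + y₅] = 0.5·(-55.395) = -27.6975.

-27.6975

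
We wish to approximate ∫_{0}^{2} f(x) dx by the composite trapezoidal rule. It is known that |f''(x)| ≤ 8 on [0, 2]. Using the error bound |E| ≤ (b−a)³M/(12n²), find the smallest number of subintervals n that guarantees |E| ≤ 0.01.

24

Need 64/(12n²) ≤ 0.01.
n² ≥ 64/(12·0.01) = 533.333 ⇒ n ≥ 23.0940, so the smallest n is 24.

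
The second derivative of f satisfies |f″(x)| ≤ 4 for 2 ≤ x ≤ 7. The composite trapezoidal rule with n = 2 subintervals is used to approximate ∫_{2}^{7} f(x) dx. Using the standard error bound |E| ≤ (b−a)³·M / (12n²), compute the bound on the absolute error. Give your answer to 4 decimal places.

10.4167

|E| ≤ (5)³·4 / (12·2²) = 500/48 = 10.4167.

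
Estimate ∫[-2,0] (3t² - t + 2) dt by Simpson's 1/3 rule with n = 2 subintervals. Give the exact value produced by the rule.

h = (0 − (-2))/2 = 1.
Nodes t₀,…,t₂ = -2, -1, 0.
f(t) = 3t² - t + 2: f₀=16, f₁=6, f₂=2.
(h/3)·[f₀ + 4f₁ + f₂] = 0.333333·(42) = 14.

14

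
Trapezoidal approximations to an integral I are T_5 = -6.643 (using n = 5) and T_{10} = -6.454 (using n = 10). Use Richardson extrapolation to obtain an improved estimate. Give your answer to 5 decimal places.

-6.39100

R = (4·T_{10} − T_5) / 3 = (4·(-6.454) − (-6.643))/3 = (-19.173)/3 = -6.39100.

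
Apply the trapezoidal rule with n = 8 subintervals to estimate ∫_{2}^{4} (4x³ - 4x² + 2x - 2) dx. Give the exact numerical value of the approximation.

174

h = (4 − 2)/8 = 0.25.
Nodes x₀,…,x₈ = 2, 2.25, 2.5, 2.75, 3, 3.25, 3.5, 3.75, 4.
f(x) = 4x³ - 4x² + 2x - 2: f₀=18, f₁=27.8125, f₂=40.5, f₃=56.4375, f₄=76, f₅=99.5625, f₆=127.5, f₇=160.1875, f₈=198.
(h/2)·[f₀ + 2f₁ + 2f₂ + 2f₃ + 2f₄ + 2f₅ + 2f₆ + 2f₇ + f₈] = 0.125·(1392) = 174.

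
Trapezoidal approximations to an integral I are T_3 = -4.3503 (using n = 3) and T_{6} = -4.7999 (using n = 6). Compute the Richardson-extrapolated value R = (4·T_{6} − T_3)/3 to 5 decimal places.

R = (4·T_{6} − T_3) / 3 = (4·(-4.7999) − (-4.3503))/3 = (-14.8493)/3 = -4.94977.

-4.94977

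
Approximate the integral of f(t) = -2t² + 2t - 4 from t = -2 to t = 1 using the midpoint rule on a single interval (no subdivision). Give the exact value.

-16.5

M = (b−a)·f(-0.5) = 3·(-5.5) = -16.5.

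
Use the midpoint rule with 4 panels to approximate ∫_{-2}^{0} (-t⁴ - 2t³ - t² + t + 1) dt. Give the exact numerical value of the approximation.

-0.9453125

h = (0 − (-2))/4 = 0.5.
Midpoints m₁,…,m₄ = -1.75, -1.25, -0.75, -0.25.
f(m₁)=-2.47265625, f(m₂)=-0.34765625, f(m₃)=0.21484375, f(m₄)=0.71484375.
h·[f(m₁) + f(m₂) + f(m₃) + f(m₄)] = 0.5·(-1.890625) = -0.9453125.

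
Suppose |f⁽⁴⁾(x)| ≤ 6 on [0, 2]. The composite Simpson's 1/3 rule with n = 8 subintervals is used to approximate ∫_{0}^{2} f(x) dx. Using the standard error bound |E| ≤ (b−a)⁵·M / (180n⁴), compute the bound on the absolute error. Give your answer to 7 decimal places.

|E| ≤ (2)⁵·6 / (180·8⁴) = 192/737280 = 0.0002604.

0.0002604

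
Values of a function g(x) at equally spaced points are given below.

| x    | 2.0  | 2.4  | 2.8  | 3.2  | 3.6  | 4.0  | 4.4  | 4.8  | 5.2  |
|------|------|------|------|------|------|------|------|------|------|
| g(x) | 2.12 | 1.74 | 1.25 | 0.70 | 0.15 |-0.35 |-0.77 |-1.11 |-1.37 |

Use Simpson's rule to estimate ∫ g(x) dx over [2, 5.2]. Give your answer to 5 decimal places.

0.79067

h = 0.4, n = 8.
(h/3)·[y₀ + 4y₁ + 2y₂ + 4y₃ + 2y₄ + 4y₅ + 2y₆ + 4y₇ + y₈] = 0.133333·(5.93) = 0.79067.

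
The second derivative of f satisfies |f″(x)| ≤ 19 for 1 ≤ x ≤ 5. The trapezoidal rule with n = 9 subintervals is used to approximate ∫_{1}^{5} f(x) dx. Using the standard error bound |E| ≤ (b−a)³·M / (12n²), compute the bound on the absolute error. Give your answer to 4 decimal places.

1.2510

|E| ≤ (4)³·19 / (12·9²) = 1216/972 = 1.2510.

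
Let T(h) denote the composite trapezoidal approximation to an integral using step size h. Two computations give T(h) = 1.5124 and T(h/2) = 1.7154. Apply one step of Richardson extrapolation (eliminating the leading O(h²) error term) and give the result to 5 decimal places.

1.78307

R = (4·T(h/2) − T(h)) / 3 = (4·1.7154 − 1.5124)/3 = (5.3492)/3 = 1.78307.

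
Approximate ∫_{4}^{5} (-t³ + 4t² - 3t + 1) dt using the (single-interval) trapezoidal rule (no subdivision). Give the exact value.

T = (b−a)/2 · [f(4) + f(5)] = 0.5·[(-11) + (-39)] = -25.

-25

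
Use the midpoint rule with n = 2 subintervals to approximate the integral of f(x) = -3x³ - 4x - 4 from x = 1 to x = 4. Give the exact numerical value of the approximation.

h = (4 − 1)/2 = 1.5.
Midpoints m₁,…,m₂ = 1.75, 3.25.
f(m₁)=-27.078125, f(m₂)=-119.984375.
h·[f(m₁) + f(m₂)] = 1.5·(-147.0625) = -220.59375.

-220.59375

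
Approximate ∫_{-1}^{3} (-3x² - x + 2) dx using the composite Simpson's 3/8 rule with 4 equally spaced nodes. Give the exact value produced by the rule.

-24

h = (3 − (-1))/3 = 1.333333.
Nodes x₀,…,x₃ = -1, 0.333333, 1.666667, 3.
f(x) = -3x² - x + 2: f₀=0, f₁=1.333333, f₂=-8, f₃=-28.
(3h/8)·[f₀ + 3f₁ + 3f₂ + f₃] = 0.5·(-48) = -24.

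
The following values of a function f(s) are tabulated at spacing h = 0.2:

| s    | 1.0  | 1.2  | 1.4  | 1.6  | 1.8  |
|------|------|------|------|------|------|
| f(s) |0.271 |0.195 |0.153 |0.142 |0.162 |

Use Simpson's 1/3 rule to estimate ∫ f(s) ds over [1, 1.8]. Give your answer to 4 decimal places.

h = 0.2, n = 4.
(h/3)·[y₀ + 4y₁ + 2y₂ + 4y₃ + y₄] = 0.066667·(2.087) = 0.1391.

0.1391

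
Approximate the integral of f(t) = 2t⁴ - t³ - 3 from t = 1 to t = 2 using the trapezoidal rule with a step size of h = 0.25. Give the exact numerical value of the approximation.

h = (2 − 1)/4 = 0.25.
Nodes t₀,…,t₄ = 1, 1.25, 1.5, 1.75, 2.
f(t) = 2t⁴ - t³ - 3: f₀=-2, f₁=-0.0703125, f₂=3.75, f₃=10.3984375, f₄=21.
(h/2)·[f₀ + 2f₁ + 2f₂ + 2f₃ + f₄] = 0.125·(47.15625) = 5.89453125.

5.89453125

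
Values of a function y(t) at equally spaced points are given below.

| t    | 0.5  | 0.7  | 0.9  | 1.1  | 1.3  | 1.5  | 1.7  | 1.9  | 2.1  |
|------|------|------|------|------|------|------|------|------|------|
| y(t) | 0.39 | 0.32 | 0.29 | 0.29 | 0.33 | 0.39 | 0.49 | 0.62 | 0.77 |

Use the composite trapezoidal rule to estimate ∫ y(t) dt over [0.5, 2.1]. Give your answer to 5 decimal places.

h = 0.2, n = 8.
(h/2)·[y₀ + 2y₁ + 2y₂ + 2y₃ + 2y₄ + 2y₅ + 2y₆ + 2y₇ + y₈] = 0.1·(6.62) = 0.66200.

0.66200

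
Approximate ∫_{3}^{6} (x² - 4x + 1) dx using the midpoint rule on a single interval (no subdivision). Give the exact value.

M = (b−a)·f(4.5) = 3·(3.25) = 9.75.

9.75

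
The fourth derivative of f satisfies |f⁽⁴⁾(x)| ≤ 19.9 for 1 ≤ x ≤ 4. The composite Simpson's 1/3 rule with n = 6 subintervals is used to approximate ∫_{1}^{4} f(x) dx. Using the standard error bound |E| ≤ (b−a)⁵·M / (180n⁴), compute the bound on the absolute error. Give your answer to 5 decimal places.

|E| ≤ (3)⁵·19.9 / (180·6⁴) = 4835.7/233280 = 0.02073.

0.02073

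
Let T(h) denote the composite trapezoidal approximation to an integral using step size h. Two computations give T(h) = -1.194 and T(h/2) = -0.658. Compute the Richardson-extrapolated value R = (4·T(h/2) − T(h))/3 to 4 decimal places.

-0.4793

R = (4·T(h/2) − T(h)) / 3 = (4·(-0.658) − (-1.194))/3 = (-1.438)/3 = -0.4793.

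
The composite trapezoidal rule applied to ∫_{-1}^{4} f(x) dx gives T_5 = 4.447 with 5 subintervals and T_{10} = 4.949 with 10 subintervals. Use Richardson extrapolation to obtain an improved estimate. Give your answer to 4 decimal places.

R = (4·T_{10} − T_5) / 3 = (4·4.949 − 4.447)/3 = (15.349)/3 = 5.1163.

5.1163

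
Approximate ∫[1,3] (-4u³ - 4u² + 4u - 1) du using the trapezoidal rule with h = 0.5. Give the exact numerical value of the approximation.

h = (3 − 1)/4 = 0.5.
Nodes u₀,…,u₄ = 1, 1.5, 2, 2.5, 3.
f(u) = -4u³ - 4u² + 4u - 1: f₀=-5, f₁=-17.5, f₂=-41, f₃=-78.5, f₄=-133.
(h/2)·[f₀ + 2f₁ + 2f₂ + 2f₃ + f₄] = 0.25·(-412) = -103.

-103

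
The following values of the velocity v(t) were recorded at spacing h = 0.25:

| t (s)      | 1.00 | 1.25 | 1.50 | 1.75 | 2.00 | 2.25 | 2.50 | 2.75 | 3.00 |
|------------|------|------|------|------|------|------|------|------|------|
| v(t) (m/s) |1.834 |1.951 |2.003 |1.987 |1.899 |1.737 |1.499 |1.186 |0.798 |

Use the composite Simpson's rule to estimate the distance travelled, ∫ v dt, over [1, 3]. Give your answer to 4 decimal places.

h = 0.25, n = 8.
(h/3)·[y₀ + 4y₁ + 2y₂ + 4y₃ + 2y₄ + 4y₅ + 2y₆ + 4y₇ + y₈] = 0.083333·(40.878) = 3.4065.

3.4065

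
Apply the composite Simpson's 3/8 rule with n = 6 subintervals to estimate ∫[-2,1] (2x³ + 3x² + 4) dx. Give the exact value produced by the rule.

h = (1 − (-2))/6 = 0.5.
Nodes x₀,…,x₆ = -2, -1.5, -1, -0.5, 0, 0.5, 1.
f(x) = 2x³ + 3x² + 4: f₀=0, f₁=4, f₂=5, f₃=4.5, f₄=4, f₅=5, f₆=9.
(3h/8)·[f₀ + 3f₁ + 3f₂ + 2f₃ + 3f₄ + 3f₅ + f₆] = 0.1875·(72) = 13.5.

13.5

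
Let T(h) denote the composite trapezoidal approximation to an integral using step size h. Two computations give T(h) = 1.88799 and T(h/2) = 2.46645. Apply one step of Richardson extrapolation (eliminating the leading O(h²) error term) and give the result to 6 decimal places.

R = (4·T(h/2) − T(h)) / 3 = (4·2.46645 − 1.88799)/3 = (7.97781)/3 = 2.659270.

2.659270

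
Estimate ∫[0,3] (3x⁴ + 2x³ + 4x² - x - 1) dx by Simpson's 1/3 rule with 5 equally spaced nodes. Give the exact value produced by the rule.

215.1796875

h = (3 − 0)/4 = 0.75.
Nodes x₀,…,x₄ = 0, 0.75, 1.5, 2.25, 3.
f(x) = 3x⁴ + 2x³ + 4x² - x - 1: f₀=-1, f₁=2.29296875, f₂=28.4375, f₃=116.66796875, f₄=329.
(h/3)·[f₀ + 4f₁ + 2f₂ + 4f₃ + f₄] = 0.25·(860.71875) = 215.1796875.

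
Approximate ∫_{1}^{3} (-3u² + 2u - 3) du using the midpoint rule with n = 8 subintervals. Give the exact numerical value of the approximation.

-23.96875

h = (3 − 1)/8 = 0.25.
Midpoints m₁,…,m₈ = 1.125, 1.375, 1.625, 1.875, 2.125, 2.375, 2.625, 2.875.
f(m₁)=-4.546875, f(m₂)=-5.921875, f(m₃)=-7.671875, f(m₄)=-9.796875, f(m₅)=-12.296875, f(m₆)=-15.171875, f(m₇)=-18.421875, f(m₈)=-22.046875.
h·[f(m₁) + f(m₂) + f(m₃) + f(m₄) + f(m₅) + f(m₆) + f(m₇) + f(m₈)] = 0.25·(-95.875) = -23.96875.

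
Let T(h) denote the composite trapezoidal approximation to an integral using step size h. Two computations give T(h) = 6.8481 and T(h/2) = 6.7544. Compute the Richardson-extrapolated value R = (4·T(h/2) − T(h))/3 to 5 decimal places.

6.72317

R = (4·T(h/2) − T(h)) / 3 = (4·6.7544 − 6.8481)/3 = (20.1695)/3 = 6.72317.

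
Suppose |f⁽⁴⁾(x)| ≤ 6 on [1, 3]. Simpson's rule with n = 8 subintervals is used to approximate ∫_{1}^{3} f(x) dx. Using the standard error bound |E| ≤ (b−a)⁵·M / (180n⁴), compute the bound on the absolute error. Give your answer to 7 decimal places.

0.0002604

|E| ≤ (2)⁵·6 / (180·8⁴) = 192/737280 = 0.0002604.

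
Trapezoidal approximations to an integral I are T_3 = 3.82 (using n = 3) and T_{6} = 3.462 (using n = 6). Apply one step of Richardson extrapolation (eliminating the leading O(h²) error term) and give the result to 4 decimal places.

R = (4·T_{6} − T_3) / 3 = (4·3.462 − 3.82)/3 = (10.028)/3 = 3.3427.

3.3427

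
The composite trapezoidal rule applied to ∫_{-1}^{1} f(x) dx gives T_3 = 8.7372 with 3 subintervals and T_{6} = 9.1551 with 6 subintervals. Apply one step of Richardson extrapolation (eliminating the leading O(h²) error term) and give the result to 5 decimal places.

R = (4·T_{6} − T_3) / 3 = (4·9.1551 − 8.7372)/3 = (27.8832)/3 = 9.29440.

9.29440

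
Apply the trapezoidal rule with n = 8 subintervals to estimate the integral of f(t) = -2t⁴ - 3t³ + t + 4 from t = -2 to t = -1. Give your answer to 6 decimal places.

h = (-1 − (-2))/8 = 0.125.
Nodes t₀,…,t₈ = -2, -1.875, -1.75, -1.625, -1.5, -1.375, -1.25, -1.125, -1.
f(t) = -2t⁴ - 3t³ + t + 4: f₀=-6, f₁=-2.81884765625, f₂=-0.4296875, f₃=1.30224609375, f₄=2.5, f₅=3.27490234375, f₆=3.7265625, f₇=3.94287109375, f₈=4.
(h/2)·[f₀ + 2f₁ + 2f₂ + 2f₃ + 2f₄ + 2f₅ + 2f₆ + 2f₇ + f₈] = 0.0625·(20.99609375) = 1.312256.

1.312256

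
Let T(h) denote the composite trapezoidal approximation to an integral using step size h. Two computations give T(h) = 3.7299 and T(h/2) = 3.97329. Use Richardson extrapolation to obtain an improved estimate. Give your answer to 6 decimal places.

4.054420

R = (4·T(h/2) − T(h)) / 3 = (4·3.97329 − 3.7299)/3 = (12.16326)/3 = 4.054420.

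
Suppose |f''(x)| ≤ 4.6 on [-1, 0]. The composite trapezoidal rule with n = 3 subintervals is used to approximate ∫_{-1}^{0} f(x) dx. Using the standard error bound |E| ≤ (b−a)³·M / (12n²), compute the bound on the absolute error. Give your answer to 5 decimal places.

0.04259

|E| ≤ (1)³·4.6 / (12·3²) = 4.6/108 = 0.04259.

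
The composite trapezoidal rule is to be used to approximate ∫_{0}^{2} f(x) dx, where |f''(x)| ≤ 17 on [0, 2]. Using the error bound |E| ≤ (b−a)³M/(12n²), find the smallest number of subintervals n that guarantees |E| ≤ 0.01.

34

Need 136/(12n²) ≤ 0.01.
n² ≥ 136/(12·0.01) = 1133.33 ⇒ n ≥ 33.6650, so the smallest n is 34.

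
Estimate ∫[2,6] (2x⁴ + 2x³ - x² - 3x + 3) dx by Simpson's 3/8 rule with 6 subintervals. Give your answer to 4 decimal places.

3632.7407

h = (6 − 2)/6 = 0.666667.
Nodes x₀,…,x₆ = 2, 2.666667, 3.333333, 4, 4.666667, 5.333333, 6.
f(x) = 2x⁴ + 2x³ - x² - 3x + 3: f₀=41, f₁=126.950617, f₂=302.876543, f₃=615, f₄=1119.024691, f₅=1880.135802, f₆=2973.
(3h/8)·[f₀ + 3f₁ + 3f₂ + 2f₃ + 3f₄ + 3f₅ + f₆] = 0.25·(14530.962963) = 3632.7407.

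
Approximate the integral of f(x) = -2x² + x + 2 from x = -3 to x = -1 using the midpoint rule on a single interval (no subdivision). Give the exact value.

M = (b−a)·f(-2) = 2·(-8) = -16.

-16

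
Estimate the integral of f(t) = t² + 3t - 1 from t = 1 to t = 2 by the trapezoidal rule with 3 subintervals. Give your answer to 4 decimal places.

5.8519

h = (2 − 1)/3 = 0.333333.
Nodes t₀,…,t₃ = 1, 1.333333, 1.666667, 2.
f(t) = t² + 3t - 1: f₀=3, f₁=4.777778, f₂=6.777778, f₃=9.
(h/2)·[f₀ + 2f₁ + 2f₂ + f₃] = 0.166667·(35.111111) = 5.8519.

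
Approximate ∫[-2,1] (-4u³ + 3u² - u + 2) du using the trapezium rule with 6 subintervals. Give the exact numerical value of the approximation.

32.625

h = (1 − (-2))/6 = 0.5.
Nodes u₀,…,u₆ = -2, -1.5, -1, -0.5, 0, 0.5, 1.
f(u) = -4u³ + 3u² - u + 2: f₀=48, f₁=23.75, f₂=10, f₃=3.75, f₄=2, f₅=1.75, f₆=0.
(h/2)·[f₀ + 2f₁ + 2f₂ + 2f₃ + 2f₄ + 2f₅ + f₆] = 0.25·(130.5) = 32.625.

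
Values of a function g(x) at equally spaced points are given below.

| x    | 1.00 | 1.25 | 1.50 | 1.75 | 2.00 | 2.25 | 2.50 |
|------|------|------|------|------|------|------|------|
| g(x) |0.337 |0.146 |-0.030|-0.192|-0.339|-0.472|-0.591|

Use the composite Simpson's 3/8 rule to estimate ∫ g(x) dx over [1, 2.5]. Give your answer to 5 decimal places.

h = 0.25, n = 6.
(3h/8)·[y₀ + 3y₁ + 3y₂ + 2y₃ + 3y₄ + 3y₅ + y₆] = 0.09375·(-2.723) = -0.25528.

-0.25528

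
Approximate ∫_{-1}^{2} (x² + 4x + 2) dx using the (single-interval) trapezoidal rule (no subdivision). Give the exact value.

19.5

T = (b−a)/2 · [f(-1) + f(2)] = 1.5·[(-1) + 14] = 19.5.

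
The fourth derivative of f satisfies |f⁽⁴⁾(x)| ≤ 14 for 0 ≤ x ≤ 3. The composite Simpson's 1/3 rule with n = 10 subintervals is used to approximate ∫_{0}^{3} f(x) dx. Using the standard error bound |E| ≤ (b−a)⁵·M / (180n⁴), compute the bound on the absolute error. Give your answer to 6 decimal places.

|E| ≤ (3)⁵·14 / (180·10⁴) = 3402/1800000 = 0.001890.

0.001890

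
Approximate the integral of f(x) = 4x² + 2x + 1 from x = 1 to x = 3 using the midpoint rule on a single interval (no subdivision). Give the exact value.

42

M = (b−a)·f(2) = 2·(21) = 42.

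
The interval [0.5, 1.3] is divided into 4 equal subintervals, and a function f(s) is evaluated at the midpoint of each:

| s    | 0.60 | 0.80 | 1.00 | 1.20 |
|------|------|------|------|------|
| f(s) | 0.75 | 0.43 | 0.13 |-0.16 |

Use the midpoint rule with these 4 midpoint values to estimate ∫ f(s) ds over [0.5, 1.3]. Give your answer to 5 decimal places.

h = 0.2, n = 4.
h·[y(m₁) + y(m₂) + y(m₃) + y(m₄)] = 0.2·(1.15) = 0.23000.

0.23000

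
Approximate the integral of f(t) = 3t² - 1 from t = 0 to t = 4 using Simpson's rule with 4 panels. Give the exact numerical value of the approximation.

h = (4 − 0)/4 = 1.
Nodes t₀,…,t₄ = 0, 1, 2, 3, 4.
f(t) = 3t² - 1: f₀=-1, f₁=2, f₂=11, f₃=26, f₄=47.
(h/3)·[f₀ + 4f₁ + 2f₂ + 4f₃ + f₄] = 0.333333·(180) = 60.

60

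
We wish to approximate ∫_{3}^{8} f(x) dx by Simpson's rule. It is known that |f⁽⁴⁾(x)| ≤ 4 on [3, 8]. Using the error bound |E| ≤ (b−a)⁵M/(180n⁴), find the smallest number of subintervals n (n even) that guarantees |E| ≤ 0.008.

Need 12500/(180n⁴) ≤ 0.008.
n⁴ ≥ 12500/(180·0.008) = 8680.56 ⇒ n ≥ 9.6524, so the smallest even n is 10. (n must be even for Simpson's rule.)

10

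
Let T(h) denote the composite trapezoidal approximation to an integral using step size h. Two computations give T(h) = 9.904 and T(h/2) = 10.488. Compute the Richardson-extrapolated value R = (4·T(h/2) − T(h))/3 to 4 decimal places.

R = (4·T(h/2) − T(h)) / 3 = (4·10.488 − 9.904)/3 = (32.048)/3 = 10.6827.

10.6827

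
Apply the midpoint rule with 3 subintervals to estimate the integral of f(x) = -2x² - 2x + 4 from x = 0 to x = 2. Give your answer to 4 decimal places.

-1.1852

h = (2 − 0)/3 = 0.666667.
Midpoints m₁,…,m₃ = 0.333333, 1, 1.666667.
f(m₁)=3.111111, f(m₂)=0, f(m₃)=-4.888889.
h·[f(m₁) + f(m₂) + f(m₃)] = 0.666667·(-1.777778) = -1.1852.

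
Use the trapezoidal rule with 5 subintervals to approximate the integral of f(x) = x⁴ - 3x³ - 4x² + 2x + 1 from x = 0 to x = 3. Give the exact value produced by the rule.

-36.07296

h = (3 − 0)/5 = 0.6.
Nodes x₀,…,x₅ = 0, 0.6, 1.2, 1.8, 2.4, 3.
f(x) = x⁴ - 3x³ - 4x² + 2x + 1: f₀=1, f₁=0.2416, f₂=-5.4704, f₃=-15.3584, f₄=-25.5344, f₅=-29.
(h/2)·[f₀ + 2f₁ + 2f₂ + 2f₃ + 2f₄ + f₅] = 0.3·(-120.2432) = -36.07296.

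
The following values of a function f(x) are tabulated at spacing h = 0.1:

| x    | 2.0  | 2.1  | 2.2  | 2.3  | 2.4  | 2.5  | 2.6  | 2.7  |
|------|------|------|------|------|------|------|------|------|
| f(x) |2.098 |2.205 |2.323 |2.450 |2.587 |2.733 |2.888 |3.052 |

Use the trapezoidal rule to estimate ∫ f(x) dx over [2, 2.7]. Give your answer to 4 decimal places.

h = 0.1, n = 7.
(h/2)·[y₀ + 2y₁ + 2y₂ + 2y₃ + 2y₄ + 2y₅ + 2y₆ + y₇] = 0.05·(35.522) = 1.7761.

1.7761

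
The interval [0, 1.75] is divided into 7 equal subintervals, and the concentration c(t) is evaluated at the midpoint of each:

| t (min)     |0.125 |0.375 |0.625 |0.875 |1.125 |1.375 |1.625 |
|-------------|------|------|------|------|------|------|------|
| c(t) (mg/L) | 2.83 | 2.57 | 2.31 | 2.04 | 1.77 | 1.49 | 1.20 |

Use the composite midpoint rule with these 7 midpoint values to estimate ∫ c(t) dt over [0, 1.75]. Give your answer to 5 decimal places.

h = 0.25, n = 7.
h·[y(m₁) + y(m₂) + y(m₃) + y(m₄) + y(m₅) + y(m₆) + y(m₇)] = 0.25·(14.21) = 3.55250.

3.55250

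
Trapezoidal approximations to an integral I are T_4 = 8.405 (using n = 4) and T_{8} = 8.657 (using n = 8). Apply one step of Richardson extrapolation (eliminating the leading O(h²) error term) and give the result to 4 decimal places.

8.7410

R = (4·T_{8} − T_4) / 3 = (4·8.657 − 8.405)/3 = (26.223)/3 = 8.7410.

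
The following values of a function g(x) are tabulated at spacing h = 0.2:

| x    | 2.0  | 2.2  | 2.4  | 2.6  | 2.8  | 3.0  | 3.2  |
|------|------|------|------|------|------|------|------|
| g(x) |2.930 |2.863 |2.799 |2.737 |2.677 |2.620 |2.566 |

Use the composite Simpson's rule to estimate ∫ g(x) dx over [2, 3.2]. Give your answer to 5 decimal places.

h = 0.2, n = 6.
(h/3)·[y₀ + 4y₁ + 2y₂ + 4y₃ + 2y₄ + 4y₅ + y₆] = 0.066667·(49.328) = 3.28853.

3.28853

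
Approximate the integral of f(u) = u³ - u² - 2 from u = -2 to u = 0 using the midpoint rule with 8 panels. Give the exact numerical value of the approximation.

-10.625

h = (0 − (-2))/8 = 0.25.
Midpoints m₁,…,m₈ = -1.875, -1.625, -1.375, -1.125, -0.875, -0.625, -0.375, -0.125.
f(m₁)=-12.107421875, f(m₂)=-8.931640625, f(m₃)=-6.490234375, f(m₄)=-4.689453125, f(m₅)=-3.435546875, f(m₆)=-2.634765625, f(m₇)=-2.193359375, f(m₈)=-2.017578125.
h·[f(m₁) + f(m₂) + f(m₃) + f(m₄) + f(m₅) + f(m₆) + f(m₇) + f(m₈)] = 0.25·(-42.5) = -10.625.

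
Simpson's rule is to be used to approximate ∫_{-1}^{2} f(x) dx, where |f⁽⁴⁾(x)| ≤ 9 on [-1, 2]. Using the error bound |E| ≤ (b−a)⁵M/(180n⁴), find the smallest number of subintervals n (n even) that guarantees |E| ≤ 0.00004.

24

Need 2187/(180n⁴) ≤ 0.00004.
n⁴ ≥ 2187/(180·0.00004) = 303750 ⇒ n ≥ 23.4763, so the smallest even n is 24. (n must be even for Simpson's rule.)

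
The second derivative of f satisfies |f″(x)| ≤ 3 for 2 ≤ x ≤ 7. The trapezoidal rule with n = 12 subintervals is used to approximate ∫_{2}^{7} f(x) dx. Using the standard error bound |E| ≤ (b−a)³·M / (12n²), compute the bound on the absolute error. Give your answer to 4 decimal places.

0.2170

|E| ≤ (5)³·3 / (12·12²) = 375/1728 = 0.2170.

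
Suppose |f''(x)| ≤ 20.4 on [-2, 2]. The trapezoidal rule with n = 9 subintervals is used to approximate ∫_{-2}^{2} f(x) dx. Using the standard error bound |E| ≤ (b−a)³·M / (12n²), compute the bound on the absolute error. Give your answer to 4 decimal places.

|E| ≤ (4)³·20.4 / (12·9²) = 1305.6/972 = 1.3432.

1.3432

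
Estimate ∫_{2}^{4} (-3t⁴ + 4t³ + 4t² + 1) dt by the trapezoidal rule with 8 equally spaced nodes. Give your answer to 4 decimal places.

h = (4 − 2)/7 = 0.285714.
Nodes t₀,…,t₇ = 2, 2.285714, 2.571429, 2.857143, 3.142857, 3.428571, 3.714286, 4.
f(t) = -3t⁴ + 4t³ + 4t² + 1: f₀=1, f₁=-12.221158, f₂=-35.704706, f₃=-72.969180, f₄=-128.012911, f₅=-205.314036, f₆=-309.830487, f₇=-447.
(h/2)·[f₀ + 2f₁ + 2f₂ + 2f₃ + 2f₄ + 2f₅ + 2f₆ + f₇] = 0.142857·(-1974.104956) = -282.0150.

-282.0150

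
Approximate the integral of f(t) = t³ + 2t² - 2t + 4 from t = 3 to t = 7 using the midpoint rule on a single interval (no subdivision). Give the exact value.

M = (b−a)·f(5) = 4·(169) = 676.

676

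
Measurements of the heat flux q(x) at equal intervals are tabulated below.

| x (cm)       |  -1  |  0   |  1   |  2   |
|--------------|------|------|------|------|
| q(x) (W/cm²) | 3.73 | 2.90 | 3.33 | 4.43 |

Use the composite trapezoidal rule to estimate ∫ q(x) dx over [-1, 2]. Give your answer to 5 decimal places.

h = 1, n = 3.
(h/2)·[y₀ + 2y₁ + 2y₂ + y₃] = 0.5·(20.62) = 10.31000.

10.31000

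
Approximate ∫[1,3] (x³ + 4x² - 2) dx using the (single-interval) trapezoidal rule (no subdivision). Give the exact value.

64

T = (b−a)/2 · [f(1) + f(3)] = 1·[3 + 61] = 64.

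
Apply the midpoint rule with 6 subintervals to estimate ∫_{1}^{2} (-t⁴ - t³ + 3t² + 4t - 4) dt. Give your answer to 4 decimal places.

-0.9141

h = (2 − 1)/6 = 0.166667.
Midpoints m₁,…,m₆ = 1.083333, 1.25, 1.416667, 1.583333, 1.75, 1.916667.
f(m₁)=1.205392, f(m₂)=1.29296875, f(m₃)=0.816503, f(m₄)=-0.399932, f(m₅)=-2.55078125, f(m₆)=-5.849007.
h·[f(m₁) + f(m₂) + f(m₃) + f(m₄) + f(m₅) + f(m₆)] = 0.166667·(-5.484857) = -0.9141.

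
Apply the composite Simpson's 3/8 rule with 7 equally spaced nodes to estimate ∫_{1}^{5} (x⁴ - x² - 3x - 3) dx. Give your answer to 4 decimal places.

535.7037

h = (5 − 1)/6 = 0.666667.
Nodes x₀,…,x₆ = 1, 1.666667, 2.333333, 3, 3.666667, 4.333333, 5.
f(x) = x⁴ - x² - 3x - 3: f₀=-6, f₁=-3.061728, f₂=14.197531, f₃=60, f₄=153.308642, f₅=317.827160, f₆=582.
(3h/8)·[f₀ + 3f₁ + 3f₂ + 2f₃ + 3f₄ + 3f₅ + f₆] = 0.25·(2142.814815) = 535.7037.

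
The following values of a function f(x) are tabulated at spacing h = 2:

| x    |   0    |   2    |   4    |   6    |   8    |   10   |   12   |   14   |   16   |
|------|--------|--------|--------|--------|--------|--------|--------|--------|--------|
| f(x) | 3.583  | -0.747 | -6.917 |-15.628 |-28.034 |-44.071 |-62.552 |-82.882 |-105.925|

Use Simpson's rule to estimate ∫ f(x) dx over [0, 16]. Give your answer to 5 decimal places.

-580.44000

h = 2, n = 8.
(h/3)·[y₀ + 4y₁ + 2y₂ + 4y₃ + 2y₄ + 4y₅ + 2y₆ + 4y₇ + y₈] = 0.666667·(-870.660) = -580.44000.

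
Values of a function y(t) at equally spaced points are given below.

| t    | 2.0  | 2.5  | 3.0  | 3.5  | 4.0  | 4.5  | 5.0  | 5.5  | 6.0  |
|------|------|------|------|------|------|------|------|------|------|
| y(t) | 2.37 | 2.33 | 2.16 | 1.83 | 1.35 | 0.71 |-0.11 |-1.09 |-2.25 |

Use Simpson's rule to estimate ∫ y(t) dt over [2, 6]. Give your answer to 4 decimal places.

3.6733

h = 0.5, n = 8.
(h/3)·[y₀ + 4y₁ + 2y₂ + 4y₃ + 2y₄ + 4y₅ + 2y₆ + 4y₇ + y₈] = 0.166667·(22.04) = 3.6733.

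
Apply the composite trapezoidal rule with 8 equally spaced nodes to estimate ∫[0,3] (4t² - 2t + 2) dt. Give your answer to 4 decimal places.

33.3673

h = (3 − 0)/7 = 0.428571.
Nodes t₀,…,t₇ = 0, 0.428571, 0.857143, 1.285714, 1.714286, 2.142857, 2.571429, 3.
f(t) = 4t² - 2t + 2: f₀=2, f₁=1.877551, f₂=3.224490, f₃=6.040816, f₄=10.326531, f₅=16.081633, f₆=23.306122, f₇=32.
(h/2)·[f₀ + 2f₁ + 2f₂ + 2f₃ + 2f₄ + 2f₅ + 2f₆ + f₇] = 0.214286·(155.714286) = 33.3673.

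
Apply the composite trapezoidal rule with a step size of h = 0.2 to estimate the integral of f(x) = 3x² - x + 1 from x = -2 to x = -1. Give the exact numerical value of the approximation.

9.52

h = (-1 − (-2))/5 = 0.2.
Nodes x₀,…,x₅ = -2, -1.8, -1.6, -1.4, -1.2, -1.
f(x) = 3x² - x + 1: f₀=15, f₁=12.52, f₂=10.28, f₃=8.28, f₄=6.52, f₅=5.
(h/2)·[f₀ + 2f₁ + 2f₂ + 2f₃ + 2f₄ + f₅] = 0.1·(95.2) = 9.52.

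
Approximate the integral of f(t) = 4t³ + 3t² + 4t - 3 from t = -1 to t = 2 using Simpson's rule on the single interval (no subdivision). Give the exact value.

S = (b−a)/6 · [f(-1) + 4f(0.5) + f(2)] = 0.5·[(-8) + 4·0.25 + 49] = 21.

21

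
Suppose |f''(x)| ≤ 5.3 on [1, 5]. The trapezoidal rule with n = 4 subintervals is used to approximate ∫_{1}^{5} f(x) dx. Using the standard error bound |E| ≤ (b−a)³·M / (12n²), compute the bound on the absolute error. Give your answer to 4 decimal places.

|E| ≤ (4)³·5.3 / (12·4²) = 339.2/192 = 1.7667.

1.7667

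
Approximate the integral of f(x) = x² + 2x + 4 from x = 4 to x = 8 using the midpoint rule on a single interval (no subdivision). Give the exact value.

M = (b−a)·f(6) = 4·(52) = 208.

208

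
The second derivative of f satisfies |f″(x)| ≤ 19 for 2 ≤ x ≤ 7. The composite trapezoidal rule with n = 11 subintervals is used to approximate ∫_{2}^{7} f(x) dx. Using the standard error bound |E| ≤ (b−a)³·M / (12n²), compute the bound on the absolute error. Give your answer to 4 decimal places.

|E| ≤ (5)³·19 / (12·11²) = 2375/1452 = 1.6357.

1.6357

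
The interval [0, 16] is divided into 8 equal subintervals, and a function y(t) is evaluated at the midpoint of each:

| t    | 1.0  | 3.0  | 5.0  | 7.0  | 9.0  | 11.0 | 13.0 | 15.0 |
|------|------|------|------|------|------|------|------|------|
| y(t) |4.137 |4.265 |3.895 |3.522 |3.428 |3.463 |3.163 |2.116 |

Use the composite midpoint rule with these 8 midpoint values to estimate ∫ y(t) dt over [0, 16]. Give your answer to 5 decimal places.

h = 2, n = 8.
h·[y(m₁) + y(m₂) + y(m₃) + y(m₄) + y(m₅) + y(m₆) + y(m₇) + y(m₈)] = 2·(27.989) = 55.97800.

55.97800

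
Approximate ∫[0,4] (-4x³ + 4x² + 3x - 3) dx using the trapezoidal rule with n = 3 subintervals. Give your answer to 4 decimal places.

h = (4 − 0)/3 = 1.333333.
Nodes x₀,…,x₃ = 0, 1.333333, 2.666667, 4.
f(x) = -4x³ + 4x² + 3x - 3: f₀=-3, f₁=-1.370370, f₂=-42.407407, f₃=-183.
(h/2)·[f₀ + 2f₁ + 2f₂ + f₃] = 0.666667·(-273.555556) = -182.3704.

-182.3704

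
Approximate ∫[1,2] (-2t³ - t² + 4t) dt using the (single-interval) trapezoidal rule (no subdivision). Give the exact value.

T = (b−a)/2 · [f(1) + f(2)] = 0.5·[1 + (-12)] = -5.5.

-5.5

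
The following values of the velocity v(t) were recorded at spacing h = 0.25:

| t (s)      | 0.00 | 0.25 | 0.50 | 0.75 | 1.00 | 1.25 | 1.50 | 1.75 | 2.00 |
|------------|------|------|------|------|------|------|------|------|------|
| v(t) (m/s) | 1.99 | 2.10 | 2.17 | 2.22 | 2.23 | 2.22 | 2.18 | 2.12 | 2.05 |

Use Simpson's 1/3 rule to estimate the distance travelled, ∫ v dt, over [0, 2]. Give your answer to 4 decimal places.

4.3200

h = 0.25, n = 8.
(h/3)·[y₀ + 4y₁ + 2y₂ + 4y₃ + 2y₄ + 4y₅ + 2y₆ + 4y₇ + y₈] = 0.083333·(51.84) = 4.3200.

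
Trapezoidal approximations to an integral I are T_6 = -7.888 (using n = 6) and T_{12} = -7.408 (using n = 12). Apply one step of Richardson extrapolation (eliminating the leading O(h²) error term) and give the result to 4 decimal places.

-7.2480

R = (4·T_{12} − T_6) / 3 = (4·(-7.408) − (-7.888))/3 = (-21.744)/3 = -7.2480.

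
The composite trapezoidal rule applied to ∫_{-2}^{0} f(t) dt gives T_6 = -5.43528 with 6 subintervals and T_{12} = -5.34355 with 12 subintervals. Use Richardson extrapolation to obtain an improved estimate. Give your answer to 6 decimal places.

R = (4·T_{12} − T_6) / 3 = (4·(-5.34355) − (-5.43528))/3 = (-15.93892)/3 = -5.312973.

-5.312973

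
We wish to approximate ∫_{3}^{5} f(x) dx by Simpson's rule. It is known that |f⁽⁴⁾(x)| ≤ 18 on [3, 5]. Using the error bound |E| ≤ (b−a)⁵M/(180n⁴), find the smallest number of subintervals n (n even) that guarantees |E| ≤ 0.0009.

Need 576/(180n⁴) ≤ 0.0009.
n⁴ ≥ 576/(180·0.0009) = 3555.56 ⇒ n ≥ 7.7219, so the smallest even n is 8. (n must be even for Simpson's rule.)

8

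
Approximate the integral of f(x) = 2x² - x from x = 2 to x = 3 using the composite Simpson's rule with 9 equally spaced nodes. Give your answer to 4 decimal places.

10.1667

h = (3 − 2)/8 = 0.125.
Nodes x₀,…,x₈ = 2, 2.125, 2.25, 2.375, 2.5, 2.625, 2.75, 2.875, 3.
f(x) = 2x² - x: f₀=6, f₁=6.90625, f₂=7.875, f₃=8.90625, f₄=10, f₅=11.15625, f₆=12.375, f₇=13.65625, f₈=15.
(h/3)·[f₀ + 4f₁ + 2f₂ + 4f₃ + 2f₄ + 4f₅ + 2f₆ + 4f₇ + f₈] = 0.041667·(244) = 10.1667.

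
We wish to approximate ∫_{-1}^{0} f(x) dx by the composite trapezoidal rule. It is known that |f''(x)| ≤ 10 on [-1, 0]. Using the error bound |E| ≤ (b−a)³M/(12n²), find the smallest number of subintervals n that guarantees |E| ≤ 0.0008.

33

Need 10/(12n²) ≤ 0.0008.
n² ≥ 10/(12·0.0008) = 1041.67 ⇒ n ≥ 32.2749, so the smallest n is 33.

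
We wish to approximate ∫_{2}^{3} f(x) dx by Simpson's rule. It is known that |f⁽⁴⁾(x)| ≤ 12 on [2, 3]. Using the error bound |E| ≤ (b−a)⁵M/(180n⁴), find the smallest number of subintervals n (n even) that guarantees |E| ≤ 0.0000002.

26

Need 12/(180n⁴) ≤ 0.0000002.
n⁴ ≥ 12/(180·0.0000002) = 333333 ⇒ n ≥ 24.0281, so the smallest even n is 26. (n must be even for Simpson's rule.)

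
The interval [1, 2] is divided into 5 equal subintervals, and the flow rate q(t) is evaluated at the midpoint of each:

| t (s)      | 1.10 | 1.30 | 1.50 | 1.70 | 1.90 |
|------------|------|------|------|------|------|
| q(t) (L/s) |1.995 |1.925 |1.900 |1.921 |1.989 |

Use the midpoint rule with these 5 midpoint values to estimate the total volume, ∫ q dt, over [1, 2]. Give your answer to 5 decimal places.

h = 0.2, n = 5.
h·[y(m₁) + y(m₂) + y(m₃) + y(m₄) + y(m₅)] = 0.2·(9.730) = 1.94600.

1.94600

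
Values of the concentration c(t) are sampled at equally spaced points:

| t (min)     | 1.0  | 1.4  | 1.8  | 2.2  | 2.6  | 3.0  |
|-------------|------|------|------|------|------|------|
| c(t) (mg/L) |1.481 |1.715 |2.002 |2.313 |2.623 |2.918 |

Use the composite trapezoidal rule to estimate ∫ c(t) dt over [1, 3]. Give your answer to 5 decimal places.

4.34100

h = 0.4, n = 5.
(h/2)·[y₀ + 2y₁ + 2y₂ + 2y₃ + 2y₄ + y₅] = 0.2·(21.705) = 4.34100.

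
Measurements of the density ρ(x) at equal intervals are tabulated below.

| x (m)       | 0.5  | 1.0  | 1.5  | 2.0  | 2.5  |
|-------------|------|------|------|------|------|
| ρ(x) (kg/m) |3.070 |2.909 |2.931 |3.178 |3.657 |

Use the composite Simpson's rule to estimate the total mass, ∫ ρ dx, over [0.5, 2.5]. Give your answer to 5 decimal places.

6.15617

h = 0.5, n = 4.
(h/3)·[y₀ + 4y₁ + 2y₂ + 4y₃ + y₄] = 0.166667·(36.937) = 6.15617.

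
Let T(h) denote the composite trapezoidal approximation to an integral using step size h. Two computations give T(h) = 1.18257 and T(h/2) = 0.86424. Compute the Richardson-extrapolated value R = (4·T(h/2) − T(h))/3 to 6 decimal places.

R = (4·T(h/2) − T(h)) / 3 = (4·0.86424 − 1.18257)/3 = (2.27439)/3 = 0.758130.

0.758130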